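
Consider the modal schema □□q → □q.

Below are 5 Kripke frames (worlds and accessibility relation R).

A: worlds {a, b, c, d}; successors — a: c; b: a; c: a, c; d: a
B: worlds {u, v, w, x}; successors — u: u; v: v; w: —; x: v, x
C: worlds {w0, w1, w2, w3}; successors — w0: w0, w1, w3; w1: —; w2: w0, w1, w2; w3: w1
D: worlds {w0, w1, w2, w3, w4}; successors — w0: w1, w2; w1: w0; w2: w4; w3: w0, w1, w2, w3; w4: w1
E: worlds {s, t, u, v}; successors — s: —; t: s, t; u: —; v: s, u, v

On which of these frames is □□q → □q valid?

B, E

The schema corresponds to density: ∀x ∀y (Rxy → ∃z (Rxz ∧ Rzy)).
A: fails — Rba but no z with Rbz and Rza.
B: satisfies the condition.
C: fails — Rw3w1 but no z with Rw3z and Rzw1.
D: fails — Rw1w0 but no z with Rw1z and Rzw0.
E: satisfies the condition.
Valid on: B, E.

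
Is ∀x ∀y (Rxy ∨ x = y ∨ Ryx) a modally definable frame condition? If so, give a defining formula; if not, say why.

No

Modal frame validity is preserved under disjoint unions.
Take 2 disjoint single-world reflexive frames: each is trivially connected, but their disjoint union has 2 worlds with no edge between distinct components, so it is not connected.
Hence connectedness of R is not modally definable.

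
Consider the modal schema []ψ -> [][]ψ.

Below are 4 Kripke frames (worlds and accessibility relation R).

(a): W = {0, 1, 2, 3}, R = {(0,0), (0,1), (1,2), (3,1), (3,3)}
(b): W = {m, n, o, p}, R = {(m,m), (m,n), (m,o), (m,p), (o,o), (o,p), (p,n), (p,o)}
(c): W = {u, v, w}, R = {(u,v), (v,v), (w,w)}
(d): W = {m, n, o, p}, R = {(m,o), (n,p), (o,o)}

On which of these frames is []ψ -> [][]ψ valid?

(c), (d)

The schema corresponds to transitivity: forall x forall y forall z (Rxy & Ryz -> Rxz).
(a): fails — R31 and R12 but not R32.
(b): fails — Rop and Rpn but not Ron.
(c): holds.
(d): holds.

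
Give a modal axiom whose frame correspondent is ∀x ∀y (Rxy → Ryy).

A defining formula is □(□ψ → ψ) (the T□ axiom).
Suppose □(□ψ→ψ) is valid. Take Rxy and set V(ψ)={w : Ryw}. Then at y, □ψ holds; since □(□ψ→ψ) at x, □ψ→ψ at y, so ψ at y, i.e. Ryy.

□(□ψ → ψ)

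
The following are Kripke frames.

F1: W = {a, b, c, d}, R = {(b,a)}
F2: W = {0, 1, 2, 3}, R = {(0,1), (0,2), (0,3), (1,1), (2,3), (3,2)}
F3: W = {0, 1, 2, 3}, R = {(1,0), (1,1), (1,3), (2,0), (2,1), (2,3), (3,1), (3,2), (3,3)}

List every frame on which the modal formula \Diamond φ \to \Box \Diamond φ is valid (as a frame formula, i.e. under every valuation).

none

Frame correspondent (Sahlqvist): \forall x \forall y \forall z (Rxy \wedge Rxz \to Ryz) — i.e. the Euclidean property.
F1: fails — Rba and Rba but not Raa.
F2: fails — R02 and R02 but not R22.
F3: fails — R10 and R10 but not R00.
Valid on no frame.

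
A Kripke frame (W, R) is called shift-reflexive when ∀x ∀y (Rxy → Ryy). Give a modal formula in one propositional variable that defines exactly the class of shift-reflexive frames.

The condition is shift-reflexivity. The T□ schema □(□ψ → ψ) defines it.
Suppose □(□ψ→ψ) is valid. Take Rxy and set V(ψ)={w : Ryw}. Then at y, □ψ holds; since □(□ψ→ψ) at x, □ψ→ψ at y, so ψ at y, i.e. Ryy.

□(□ψ → ψ)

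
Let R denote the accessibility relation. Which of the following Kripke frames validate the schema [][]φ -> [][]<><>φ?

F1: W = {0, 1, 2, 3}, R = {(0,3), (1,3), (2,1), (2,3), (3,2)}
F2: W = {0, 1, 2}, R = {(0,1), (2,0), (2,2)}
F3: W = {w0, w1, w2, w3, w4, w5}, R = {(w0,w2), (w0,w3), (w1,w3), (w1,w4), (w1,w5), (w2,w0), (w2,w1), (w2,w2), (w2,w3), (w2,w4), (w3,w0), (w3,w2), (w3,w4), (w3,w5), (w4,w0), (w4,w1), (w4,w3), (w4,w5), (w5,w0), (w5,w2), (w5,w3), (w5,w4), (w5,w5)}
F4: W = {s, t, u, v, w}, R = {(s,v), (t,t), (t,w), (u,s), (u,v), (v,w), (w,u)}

F3

The schema corresponds to a generalized confluence (Geach) condition: forall x forall z (x R^2 z -> exists w (x R^2 w & z R^2 w)).
F1: fails — 3R²1 but no w with 3R²w and 1R²w.
F2: fails — 2R²0 but no w with 2R²w and 0R²w.
F3: holds.
F4: fails — sR²w but no w* with sR²w* and wR²w*.
Valid on: F3.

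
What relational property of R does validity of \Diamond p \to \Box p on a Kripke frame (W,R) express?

partial functionality

This is the CD axiom.
Its frame correspondent is partial functionality — \forall x \forall y \forall z (Rxy \wedge Rxz \to y = z).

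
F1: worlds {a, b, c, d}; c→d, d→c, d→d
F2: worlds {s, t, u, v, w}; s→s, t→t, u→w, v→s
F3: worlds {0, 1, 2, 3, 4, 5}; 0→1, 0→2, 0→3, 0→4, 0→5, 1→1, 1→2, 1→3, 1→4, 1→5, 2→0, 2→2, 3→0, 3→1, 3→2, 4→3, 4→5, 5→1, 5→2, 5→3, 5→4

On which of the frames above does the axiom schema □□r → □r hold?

Frame correspondent (Sahlqvist): ∀x ∀y (Rxy → ∃z (Rxz ∧ Rzy)) — i.e. density.
F1: ✓.
F2: fails — Ruw but no z with Ruz and Rzw.
F3: fails — R45 but no z with R4z and Rz5.

F1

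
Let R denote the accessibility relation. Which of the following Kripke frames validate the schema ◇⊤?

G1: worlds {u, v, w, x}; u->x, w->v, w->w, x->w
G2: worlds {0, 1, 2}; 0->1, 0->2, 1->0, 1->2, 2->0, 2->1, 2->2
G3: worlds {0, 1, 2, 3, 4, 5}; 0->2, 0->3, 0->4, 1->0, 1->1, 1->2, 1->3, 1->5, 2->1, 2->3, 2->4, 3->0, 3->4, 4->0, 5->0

G2, G3

The schema corresponds to seriality: ∀x ∃y Rxy.
G1: fails — world v has no successor.
G2: satisfies the condition.
G3: satisfies the condition.
Valid on: G2, G3.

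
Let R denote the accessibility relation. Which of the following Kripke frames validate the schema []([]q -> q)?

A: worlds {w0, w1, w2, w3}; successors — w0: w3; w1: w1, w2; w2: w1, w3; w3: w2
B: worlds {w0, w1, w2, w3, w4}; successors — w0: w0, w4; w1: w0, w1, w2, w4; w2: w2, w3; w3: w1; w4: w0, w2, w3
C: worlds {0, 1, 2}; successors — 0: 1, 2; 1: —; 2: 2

Frame correspondent (Sahlqvist): forall x forall y (Rxy -> Ryy) — i.e. shift-reflexivity.
A: fails — Rw1w2 but not Rw2w2.
B: fails — Rw0w4 but not Rw4w4.
C: fails — R01 but not R11.
Valid on no frame.

none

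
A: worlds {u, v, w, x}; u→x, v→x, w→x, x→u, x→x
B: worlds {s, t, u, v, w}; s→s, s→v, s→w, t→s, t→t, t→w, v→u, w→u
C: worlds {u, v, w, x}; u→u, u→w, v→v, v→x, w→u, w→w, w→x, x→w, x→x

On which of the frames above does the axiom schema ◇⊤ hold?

A, C

This is the axiom for seriality; its first-order frame correspondent is ∀x ∃y Rxy.
A: holds.
B: fails — world u has no successor.
C: holds.
Valid on: A, C.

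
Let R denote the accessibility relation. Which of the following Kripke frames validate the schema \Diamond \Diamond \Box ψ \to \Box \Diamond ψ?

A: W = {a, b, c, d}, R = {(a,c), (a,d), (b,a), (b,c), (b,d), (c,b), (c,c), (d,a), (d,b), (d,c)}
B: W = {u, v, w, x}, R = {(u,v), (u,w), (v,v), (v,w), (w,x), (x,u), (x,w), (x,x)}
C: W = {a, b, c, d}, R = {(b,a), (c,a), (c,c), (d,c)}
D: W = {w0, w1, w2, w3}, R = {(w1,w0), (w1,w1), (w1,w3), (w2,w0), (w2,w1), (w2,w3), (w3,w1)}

Frame correspondent (Sahlqvist): \forall x \forall y \forall z ((x R^2 y \wedge xRz) \to \exists w (yRw \wedge zRw)) — i.e. a generalized confluence (Geach) condition.
A: condition met.
B: fails — uR²v, uRw but no t with vRt and wRt.
C: fails — cR²a, cRa but no w with aRw and aRw.
D: fails — w1R²w0, w1Rw0 but no w with w0Rw and w0Rw.
Valid on: A.

A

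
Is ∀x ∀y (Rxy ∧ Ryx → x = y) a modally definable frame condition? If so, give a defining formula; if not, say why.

Modal frame validity is preserved under surjective bounded morphisms.
The 8-cycle (worlds w0,w1,w2,w3,w4,w5,w6,w7 with w0→w1→w2→w3→w4→w5→w6→w7→w0) is antisymmetric. Sending even-indexed worlds to s and odd-indexed worlds to t is a surjective bounded morphism onto the two-world frame with s↔t, which is not antisymmetric.
Hence antisymmetry is not modally definable.

No — not modally definable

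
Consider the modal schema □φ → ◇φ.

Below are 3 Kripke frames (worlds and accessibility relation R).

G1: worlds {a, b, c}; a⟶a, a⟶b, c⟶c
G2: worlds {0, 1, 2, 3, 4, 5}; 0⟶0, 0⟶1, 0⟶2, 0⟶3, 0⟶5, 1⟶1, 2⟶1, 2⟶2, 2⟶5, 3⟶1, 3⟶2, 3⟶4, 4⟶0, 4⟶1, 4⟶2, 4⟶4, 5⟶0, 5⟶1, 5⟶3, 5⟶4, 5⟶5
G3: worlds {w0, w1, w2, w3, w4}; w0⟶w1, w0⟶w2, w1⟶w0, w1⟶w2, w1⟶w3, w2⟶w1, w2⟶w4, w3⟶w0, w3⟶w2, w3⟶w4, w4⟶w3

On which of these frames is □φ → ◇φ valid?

The schema corresponds to seriality: ∀x ∃y Rxy.
G1: fails — world b has no successor.
G2: ✓.
G3: ✓.

G2, G3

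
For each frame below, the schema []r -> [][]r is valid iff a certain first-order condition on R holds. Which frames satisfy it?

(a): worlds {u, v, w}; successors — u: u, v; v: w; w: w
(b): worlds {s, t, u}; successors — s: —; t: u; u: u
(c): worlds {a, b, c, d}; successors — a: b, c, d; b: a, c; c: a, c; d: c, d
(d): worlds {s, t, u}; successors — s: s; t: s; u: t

Frame correspondent (Sahlqvist): forall x forall y forall z (Rxy & Ryz -> Rxz) — i.e. transitivity.
(a): fails — Ruv and Rvw but not Ruw.
(b): satisfies the condition.
(c): fails — Rdc and Rca but not Rda.
(d): fails — Rut and Rts but not Rus.

(b)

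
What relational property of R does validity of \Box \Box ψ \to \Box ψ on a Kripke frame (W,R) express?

density: \forall x \forall y (Rxy \to \exists z (Rxz \wedge Rzy))

Suppose □□ψ→□ψ is valid. Take Rxy and set V(ψ)={w : xR²w}. Then □□ψ at x, so □ψ at x, so ψ at y, i.e. ∃z(Rxz∧Rzy).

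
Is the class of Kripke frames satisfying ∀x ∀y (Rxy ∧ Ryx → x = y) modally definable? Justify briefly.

No

If a class were modally definable it would be closed under surjective bounded morphisms (Goldblatt–Thomason).
The 4-cycle (worlds a,b,c,d with a→b→c→d→a) is antisymmetric. Sending even-indexed worlds to • and odd-indexed worlds to ∘ is a surjective bounded morphism onto the two-world frame with •↔∘, which is not antisymmetric.
So the class is not modally definable.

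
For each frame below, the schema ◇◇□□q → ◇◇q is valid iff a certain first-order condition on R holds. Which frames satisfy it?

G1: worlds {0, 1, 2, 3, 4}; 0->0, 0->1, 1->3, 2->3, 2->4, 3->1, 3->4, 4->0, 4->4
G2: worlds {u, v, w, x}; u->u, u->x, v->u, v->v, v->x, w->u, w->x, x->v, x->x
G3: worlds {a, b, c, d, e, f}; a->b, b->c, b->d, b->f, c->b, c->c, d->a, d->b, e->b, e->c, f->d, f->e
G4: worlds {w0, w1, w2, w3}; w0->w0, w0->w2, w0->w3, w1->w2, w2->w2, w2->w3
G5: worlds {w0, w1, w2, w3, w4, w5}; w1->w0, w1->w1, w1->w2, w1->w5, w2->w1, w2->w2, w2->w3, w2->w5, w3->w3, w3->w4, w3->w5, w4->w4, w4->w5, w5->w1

G1, G2, G3

This is the axiom for a generalized confluence (Geach) condition; its first-order frame correspondent is ∀x ∀y (xR²y → ∃w (yR²w ∧ xR²w)).
G1: holds.
G2: holds.
G3: holds.
G4: fails — w0R²w3 but no w with w3R²w and w0R²w.
G5: fails — w1R²w0 but no w with w0R²w and w1R²w.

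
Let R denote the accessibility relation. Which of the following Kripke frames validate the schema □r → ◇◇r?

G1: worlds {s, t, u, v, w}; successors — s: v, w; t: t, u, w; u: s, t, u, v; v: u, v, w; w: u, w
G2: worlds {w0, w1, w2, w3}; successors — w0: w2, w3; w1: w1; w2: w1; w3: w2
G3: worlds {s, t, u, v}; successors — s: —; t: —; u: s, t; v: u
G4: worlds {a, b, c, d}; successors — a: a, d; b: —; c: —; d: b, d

G1

Frame correspondent (Sahlqvist): ∀x ∃w (xRw ∧ xR²w) — i.e. a generalized confluence (Geach) condition.
G1: satisfies the condition.
G2: fails — at w3 but no w with w3Rw and w3R²w.
G3: fails — at s but no w with sRw and sR²w.
G4: fails — at b but no w with bRw and bR²w.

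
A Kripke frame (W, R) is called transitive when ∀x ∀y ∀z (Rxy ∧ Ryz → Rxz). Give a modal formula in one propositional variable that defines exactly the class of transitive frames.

This is transitivity; the standard corresponding axiom is 4: □s → □□s.

□s → □□s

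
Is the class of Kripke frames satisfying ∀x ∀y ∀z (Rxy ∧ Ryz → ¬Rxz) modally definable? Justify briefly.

Not modally definable

Any modally definable frame class is closed under surjective bounded morphisms.
The 3-cycle (worlds a,b,c with a→b→c→a) is intransitive. Mapping every world to a single reflexive point • is a surjective bounded morphism; the reflexive point is not intransitive (R••∧R•• but R••).
So no modal formula (or set of formulas) defines exactly the intransitive frames.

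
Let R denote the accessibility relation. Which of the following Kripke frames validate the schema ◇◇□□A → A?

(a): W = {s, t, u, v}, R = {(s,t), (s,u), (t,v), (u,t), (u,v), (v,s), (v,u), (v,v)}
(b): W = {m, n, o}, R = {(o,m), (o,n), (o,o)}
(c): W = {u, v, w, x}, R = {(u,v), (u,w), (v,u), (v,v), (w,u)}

The schema corresponds to a generalized confluence (Geach) condition: ∀x ∀y (xR²y → ∃w (yR²w ∧ x = w)).
(a): fails — tR²u but no w with uR²w and t=w.
(b): fails — oR²m but no w with mR²w and o=w.
(c): condition met.
Valid on: (c).

(c)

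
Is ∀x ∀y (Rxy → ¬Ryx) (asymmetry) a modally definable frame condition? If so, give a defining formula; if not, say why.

If a class were modally definable it would be closed under surjective bounded morphisms (Goldblatt–Thomason).
The 5-cycle (worlds a,b,c,d,e with a→b→c→d→e→a) is asymmetric. Mapping every world to a single reflexive point • is a surjective bounded morphism, and the reflexive point is not asymmetric (R•• but asymmetry requires ¬R••).
So the class is not modally definable.

Not modally definable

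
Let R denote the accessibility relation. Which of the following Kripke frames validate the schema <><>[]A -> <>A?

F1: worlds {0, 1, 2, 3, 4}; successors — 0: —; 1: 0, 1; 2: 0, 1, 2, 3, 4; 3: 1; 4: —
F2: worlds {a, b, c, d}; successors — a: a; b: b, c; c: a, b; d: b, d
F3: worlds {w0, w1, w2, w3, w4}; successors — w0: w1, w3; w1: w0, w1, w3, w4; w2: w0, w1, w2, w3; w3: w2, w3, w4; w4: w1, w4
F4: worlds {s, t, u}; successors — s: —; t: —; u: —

F3, F4

This is the axiom for a generalized confluence (Geach) condition; its first-order frame correspondent is forall x forall y (x R^2 y -> exists w (yRw & xRw)).
F1: fails — 1R²0 but no w with 0Rw and 1Rw.
F2: fails — bR²a but no w with aRw and bRw.
F3: holds.
F4: holds.
Valid on: F3, F4.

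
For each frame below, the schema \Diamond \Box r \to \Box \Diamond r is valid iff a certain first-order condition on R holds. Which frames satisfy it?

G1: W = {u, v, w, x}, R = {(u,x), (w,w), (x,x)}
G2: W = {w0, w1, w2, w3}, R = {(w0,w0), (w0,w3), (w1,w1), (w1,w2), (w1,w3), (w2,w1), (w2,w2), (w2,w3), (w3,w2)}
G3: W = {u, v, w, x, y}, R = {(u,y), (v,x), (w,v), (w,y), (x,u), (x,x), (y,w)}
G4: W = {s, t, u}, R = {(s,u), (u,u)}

G1, G4

The schema corresponds to convergence: \forall x \forall y \forall z (Rxy \wedge Rxz \to \exists w (Ryw \wedge Rzw)).
G1: holds.
G2: fails — Rw0w0 and Rw0w3 but w0 and w3 have no common successor.
G3: fails — Rwy and Rwv but y and v have no common successor.
G4: holds.
Valid on: G1, G4.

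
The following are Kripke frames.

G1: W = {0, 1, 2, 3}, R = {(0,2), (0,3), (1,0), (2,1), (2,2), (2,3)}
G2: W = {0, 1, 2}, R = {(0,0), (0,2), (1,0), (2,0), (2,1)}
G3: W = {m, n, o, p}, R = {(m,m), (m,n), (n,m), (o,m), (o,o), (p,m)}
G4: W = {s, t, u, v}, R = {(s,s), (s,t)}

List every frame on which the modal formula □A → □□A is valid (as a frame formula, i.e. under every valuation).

Frame correspondent (Sahlqvist): ∀x ∀y ∀z (Rxy ∧ Ryz → Rxz) — i.e. transitivity.
G1: fails — R10 and R02 but not R12.
G2: fails — R10 and R02 but not R12.
G3: fails — Rom and Rmn but not Ron.
G4: satisfies the condition.

G4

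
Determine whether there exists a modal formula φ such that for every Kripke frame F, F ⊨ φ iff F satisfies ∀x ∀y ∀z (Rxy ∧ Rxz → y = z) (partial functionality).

This is a Sahlqvist condition; the CD axiom ◇q → □q defines it.

Definable; ◇q → □q defines it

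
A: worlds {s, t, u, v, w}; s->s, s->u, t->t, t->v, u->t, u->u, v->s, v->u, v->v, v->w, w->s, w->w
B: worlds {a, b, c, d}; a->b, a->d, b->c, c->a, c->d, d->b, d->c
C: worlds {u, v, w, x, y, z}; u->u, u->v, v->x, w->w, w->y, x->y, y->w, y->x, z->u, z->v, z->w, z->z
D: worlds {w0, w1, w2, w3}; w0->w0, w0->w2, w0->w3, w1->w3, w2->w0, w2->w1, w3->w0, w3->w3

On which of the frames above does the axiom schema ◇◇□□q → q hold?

none

Frame correspondent (Sahlqvist): ∀x ∀y (xR²y → ∃w (yR²w ∧ x = w)) — i.e. a generalized confluence (Geach) condition.
A: fails — sR²u but no w* with uR²w* and s=w*.
B: fails — aR²c but no w with cR²w and a=w.
C: fails — uR²v but no t with vR²t and u=t.
D: fails — w1R²w3 but no w with w3R²w and w1=w.
Valid on no frame.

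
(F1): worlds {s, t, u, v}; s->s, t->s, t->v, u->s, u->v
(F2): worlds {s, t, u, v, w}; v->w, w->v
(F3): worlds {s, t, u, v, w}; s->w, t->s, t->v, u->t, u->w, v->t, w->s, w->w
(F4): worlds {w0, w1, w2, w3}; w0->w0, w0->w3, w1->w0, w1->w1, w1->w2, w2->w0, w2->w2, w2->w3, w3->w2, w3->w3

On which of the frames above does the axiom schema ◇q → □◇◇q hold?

This is the axiom for a generalized confluence (Geach) condition; its first-order frame correspondent is ∀x ∀y ∀z ((xRy ∧ xRz) → ∃w (y = w ∧ zR²w)).
(F1): fails — tRs, tRv but no w with s=w and vR²w.
(F2): holds.
(F3): fails — tRv, tRs but no w* with v=w* and sR²w*.
(F4): fails — w1Rw1, w1Rw0 but no w with w1=w and w0R²w.

(F2)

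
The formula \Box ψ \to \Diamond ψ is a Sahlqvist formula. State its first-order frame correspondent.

Suppose □ψ→◇ψ is valid. At any x set V(ψ)=W. Then □ψ at x, so ◇ψ at x, so x has a successor.

Seriality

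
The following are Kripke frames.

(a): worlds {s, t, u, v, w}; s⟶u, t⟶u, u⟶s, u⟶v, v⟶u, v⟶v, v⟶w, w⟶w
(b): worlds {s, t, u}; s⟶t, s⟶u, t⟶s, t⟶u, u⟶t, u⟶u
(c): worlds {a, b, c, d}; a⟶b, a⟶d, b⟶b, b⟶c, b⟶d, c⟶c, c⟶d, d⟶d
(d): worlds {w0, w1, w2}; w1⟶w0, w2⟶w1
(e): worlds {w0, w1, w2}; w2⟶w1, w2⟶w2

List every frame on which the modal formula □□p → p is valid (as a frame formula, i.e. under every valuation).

(b)

This is the axiom for a generalized confluence (Geach) condition; its first-order frame correspondent is ∀x ∃w (xR²w ∧ x = w).
(a): fails — at t but no w* with tR²w* and t=w*.
(b): ✓.
(c): fails — at a but no w with aR²w and a=w.
(d): fails — at w0 but no w with w0R²w and w0=w.
(e): fails — at w0 but no w with w0R²w and w0=w.
Valid on: (b).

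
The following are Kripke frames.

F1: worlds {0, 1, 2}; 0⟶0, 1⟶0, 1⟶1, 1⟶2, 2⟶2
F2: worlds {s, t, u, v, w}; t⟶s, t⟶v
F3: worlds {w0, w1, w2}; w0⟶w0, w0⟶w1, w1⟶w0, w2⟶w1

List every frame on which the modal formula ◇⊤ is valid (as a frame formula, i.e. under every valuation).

F1, F3

This is the axiom for seriality; its first-order frame correspondent is ∀x ∃y Rxy.
F1: ✓.
F2: fails — world s has no successor.
F3: ✓.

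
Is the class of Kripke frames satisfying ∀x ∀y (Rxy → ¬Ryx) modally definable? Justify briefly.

Not definable by any modal formula

Any modally definable frame class is closed under surjective bounded morphisms.
The 4-cycle (worlds 0,1,2,3 with 0→1→2→3→0) is asymmetric. Mapping every world to a single reflexive point • is a surjective bounded morphism, and the reflexive point is not asymmetric (R•• but asymmetry requires ¬R••).
Hence asymmetry is not modally definable.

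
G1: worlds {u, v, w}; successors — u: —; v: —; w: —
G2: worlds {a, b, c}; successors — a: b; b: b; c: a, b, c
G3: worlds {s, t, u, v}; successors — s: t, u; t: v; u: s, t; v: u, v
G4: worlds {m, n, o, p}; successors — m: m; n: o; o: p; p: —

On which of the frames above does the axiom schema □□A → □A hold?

Frame correspondent (Sahlqvist): ∀x ∀y (Rxy → ∃z (Rxz ∧ Rzy)) — i.e. density.
G1: holds.
G2: holds.
G3: fails — Rus but no z with Ruz and Rzs.
G4: fails — Rno but no z with Rnz and Rzo.
Valid on: G1, G2.

G1, G2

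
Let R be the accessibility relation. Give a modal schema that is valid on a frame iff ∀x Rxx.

□s → s

This is reflexivity; the standard corresponding axiom is T: □s → s.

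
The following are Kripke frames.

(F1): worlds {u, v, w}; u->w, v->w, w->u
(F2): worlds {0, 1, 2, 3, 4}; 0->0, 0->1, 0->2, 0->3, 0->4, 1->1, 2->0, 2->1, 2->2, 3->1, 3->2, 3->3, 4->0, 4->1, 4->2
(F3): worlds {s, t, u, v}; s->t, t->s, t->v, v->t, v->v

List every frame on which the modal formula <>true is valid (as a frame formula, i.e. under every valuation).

(F1), (F2)

Frame correspondent (Sahlqvist): forall x exists y Rxy — i.e. seriality.
(F1): satisfies the condition.
(F2): satisfies the condition.
(F3): fails — world u has no successor.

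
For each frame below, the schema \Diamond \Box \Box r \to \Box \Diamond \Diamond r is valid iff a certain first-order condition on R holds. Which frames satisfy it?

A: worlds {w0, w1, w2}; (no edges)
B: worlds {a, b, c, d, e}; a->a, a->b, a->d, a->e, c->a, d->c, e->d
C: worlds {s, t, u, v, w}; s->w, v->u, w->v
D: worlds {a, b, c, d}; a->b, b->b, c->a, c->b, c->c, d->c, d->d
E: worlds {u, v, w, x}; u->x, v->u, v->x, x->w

A, D

The schema corresponds to a generalized confluence (Geach) condition: \forall x \forall y \forall z ((xRy \wedge xRz) \to \exists w (y R^2 w \wedge z R^2 w)).
A: condition met.
B: fails — aRa, aRb but no w with aR²w and bR²w.
C: fails — vRu, vRu but no w* with uR²w* and uR²w*.
D: condition met.
E: fails — uRx, uRx but no t with xR²t and xR²t.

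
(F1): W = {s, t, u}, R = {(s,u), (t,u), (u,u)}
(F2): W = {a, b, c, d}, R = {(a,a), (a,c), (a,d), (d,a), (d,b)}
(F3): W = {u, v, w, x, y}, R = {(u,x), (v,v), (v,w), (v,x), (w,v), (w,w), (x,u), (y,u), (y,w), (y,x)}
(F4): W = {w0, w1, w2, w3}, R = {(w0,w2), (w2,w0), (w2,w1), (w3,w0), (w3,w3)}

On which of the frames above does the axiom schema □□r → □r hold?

The schema corresponds to density: ∀x ∀y (Rxy → ∃z (Rxz ∧ Rzy)).
(F1): condition met.
(F2): fails — Rdb but no z with Rdz and Rzb.
(F3): fails — Rxu but no z with Rxz and Rzu.
(F4): fails — Rw0w2 but no z with Rw0z and Rzw2.
Valid on: (F1).

(F1)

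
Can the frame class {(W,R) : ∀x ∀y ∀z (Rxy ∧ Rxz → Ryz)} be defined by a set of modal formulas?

Yes: it is the Euclidean property, defined by the 5 schema ◇q → □◇q.

Yes, by ◇q → □◇q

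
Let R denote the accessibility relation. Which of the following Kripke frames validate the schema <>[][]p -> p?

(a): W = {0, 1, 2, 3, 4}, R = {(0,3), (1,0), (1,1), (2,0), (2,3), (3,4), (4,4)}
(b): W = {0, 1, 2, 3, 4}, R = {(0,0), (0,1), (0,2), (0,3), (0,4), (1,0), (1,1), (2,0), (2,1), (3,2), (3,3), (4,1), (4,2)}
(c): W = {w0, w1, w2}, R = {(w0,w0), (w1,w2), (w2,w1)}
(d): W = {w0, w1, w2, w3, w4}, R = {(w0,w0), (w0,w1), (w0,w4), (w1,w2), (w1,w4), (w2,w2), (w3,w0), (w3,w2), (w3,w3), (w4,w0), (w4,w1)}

Frame correspondent (Sahlqvist): forall x forall y (xRy -> exists w (y R^2 w & x = w)) — i.e. a generalized confluence (Geach) condition.
(a): fails — 0R3 but no w with 3R²w and 0=w.
(b): satisfies the condition.
(c): fails — w1Rw2 but no w with w2R²w and w1=w.
(d): fails — w1Rw2 but no w with w2R²w and w1=w.

(b)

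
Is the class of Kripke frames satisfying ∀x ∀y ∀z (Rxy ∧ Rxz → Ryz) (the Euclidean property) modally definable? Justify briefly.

Definable; ◇q → □◇q defines it

This is a Sahlqvist condition; the 5 axiom ◇q → □◇q defines it.
Suppose ◇q→□◇q is valid. Take Rxy, Rxz and set V(q)={y}. Then ◇q at x, so □◇q at x, so ◇q at z, so some w with Rzw has q; w=y, i.e. Rzy. By symmetry of the argument, Ryz.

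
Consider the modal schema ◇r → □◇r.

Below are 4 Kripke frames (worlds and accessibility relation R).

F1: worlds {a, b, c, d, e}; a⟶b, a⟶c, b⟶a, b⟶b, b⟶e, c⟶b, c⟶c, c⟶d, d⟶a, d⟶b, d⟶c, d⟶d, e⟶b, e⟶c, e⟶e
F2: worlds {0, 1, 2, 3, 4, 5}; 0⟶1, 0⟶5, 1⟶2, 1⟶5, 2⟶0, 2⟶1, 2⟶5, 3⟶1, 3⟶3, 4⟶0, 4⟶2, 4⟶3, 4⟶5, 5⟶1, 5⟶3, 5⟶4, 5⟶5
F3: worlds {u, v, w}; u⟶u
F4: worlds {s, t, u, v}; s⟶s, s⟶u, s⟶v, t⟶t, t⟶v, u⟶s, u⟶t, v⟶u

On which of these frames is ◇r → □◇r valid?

F3

This is the axiom for the Euclidean property; its first-order frame correspondent is ∀x ∀y ∀z (Rxy ∧ Rxz → Ryz).
F1: fails — Rab and Rac but not Rbc.
F2: fails — R01 and R01 but not R11.
F3: ✓.
F4: fails — Rsv and Rsv but not Rvv.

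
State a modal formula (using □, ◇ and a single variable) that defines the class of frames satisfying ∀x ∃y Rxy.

□q → ◇q

The condition is seriality. The D schema □q → ◇q defines it.
Suppose □q→◇q is valid. At any x set V(q)=W. Then □q at x, so ◇q at x, so x has a successor.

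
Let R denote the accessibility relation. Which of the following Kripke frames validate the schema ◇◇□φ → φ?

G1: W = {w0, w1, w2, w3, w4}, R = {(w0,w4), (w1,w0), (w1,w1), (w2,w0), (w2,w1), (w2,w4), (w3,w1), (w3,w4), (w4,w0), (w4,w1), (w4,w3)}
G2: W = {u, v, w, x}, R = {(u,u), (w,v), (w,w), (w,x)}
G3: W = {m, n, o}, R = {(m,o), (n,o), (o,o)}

Frame correspondent (Sahlqvist): ∀x ∀y (xR²y → ∃w (yRw ∧ x = w)) — i.e. a generalized confluence (Geach) condition.
G1: fails — w0R²w0 but no w with w0Rw and w0=w.
G2: fails — wR²v but no t with vRt and w=t.
G3: fails — mR²o but no w with oRw and m=w.
Valid on no frame.

none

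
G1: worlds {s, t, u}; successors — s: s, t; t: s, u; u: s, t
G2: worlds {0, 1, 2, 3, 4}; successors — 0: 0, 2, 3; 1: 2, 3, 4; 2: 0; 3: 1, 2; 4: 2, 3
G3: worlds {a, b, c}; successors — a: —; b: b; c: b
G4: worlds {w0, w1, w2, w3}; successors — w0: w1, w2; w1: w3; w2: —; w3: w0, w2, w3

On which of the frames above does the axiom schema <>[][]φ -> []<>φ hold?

This is the axiom for a generalized confluence (Geach) condition; its first-order frame correspondent is forall x forall y forall z ((xRy & xRz) -> exists w (y R^2 w & zRw)).
G1: satisfies the condition.
G2: satisfies the condition.
G3: satisfies the condition.
G4: fails — w0Rw1, w0Rw2 but no w with w1R²w and w2Rw.

G1, G2, G3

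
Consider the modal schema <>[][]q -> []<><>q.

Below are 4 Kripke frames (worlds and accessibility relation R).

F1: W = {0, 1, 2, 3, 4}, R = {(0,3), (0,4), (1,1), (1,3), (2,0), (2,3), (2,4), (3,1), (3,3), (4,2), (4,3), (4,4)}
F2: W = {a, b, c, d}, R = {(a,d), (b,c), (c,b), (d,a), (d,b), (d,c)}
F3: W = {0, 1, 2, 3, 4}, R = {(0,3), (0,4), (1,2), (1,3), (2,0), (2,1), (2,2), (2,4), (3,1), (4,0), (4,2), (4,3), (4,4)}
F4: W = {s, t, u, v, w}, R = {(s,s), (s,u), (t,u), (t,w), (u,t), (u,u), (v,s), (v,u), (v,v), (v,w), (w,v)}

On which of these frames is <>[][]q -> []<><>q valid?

F1, F3, F4

This is the axiom for a generalized confluence (Geach) condition; its first-order frame correspondent is forall x forall y forall z ((xRy & xRz) -> exists w (y R^2 w & z R^2 w)).
F1: satisfies the condition.
F2: fails — dRb, dRc but no w with bR²w and cR²w.
F3: satisfies the condition.
F4: satisfies the condition.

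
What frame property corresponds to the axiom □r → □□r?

Suppose □r→□□r is valid. Take Rxy, Ryz and set V(r)={w : Rxw}. Then □r at x, so □□r at x, so □r at y, so r at z, i.e. Rxz.
Conversely, any frame satisfying ∀x ∀y ∀z (Rxy ∧ Ryz → Rxz) validates the schema.
So the correspondent is transitivity.

Transitivity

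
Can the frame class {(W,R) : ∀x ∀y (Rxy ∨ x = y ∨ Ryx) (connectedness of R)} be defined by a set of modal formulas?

Any modally definable frame class is closed under disjoint unions.
Take 4 disjoint single-world reflexive frames: each is trivially connected, but their disjoint union has 4 worlds with no edge between distinct components, so it is not connected.
So no modal formula (or set of formulas) defines exactly the connected frames.

No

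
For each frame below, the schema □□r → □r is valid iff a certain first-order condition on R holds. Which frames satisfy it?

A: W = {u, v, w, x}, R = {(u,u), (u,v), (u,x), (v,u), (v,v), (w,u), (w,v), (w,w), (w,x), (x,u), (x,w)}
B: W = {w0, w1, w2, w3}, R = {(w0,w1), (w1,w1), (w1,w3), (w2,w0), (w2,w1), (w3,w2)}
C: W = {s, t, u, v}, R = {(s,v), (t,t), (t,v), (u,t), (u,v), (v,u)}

A

This is the axiom for density; its first-order frame correspondent is ∀x ∀y (Rxy → ∃z (Rxz ∧ Rzy)).
A: satisfies the condition.
B: fails — Rw3w2 but no z with Rw3z and Rzw2.
C: fails — Rvu but no z with Rvz and Rzu.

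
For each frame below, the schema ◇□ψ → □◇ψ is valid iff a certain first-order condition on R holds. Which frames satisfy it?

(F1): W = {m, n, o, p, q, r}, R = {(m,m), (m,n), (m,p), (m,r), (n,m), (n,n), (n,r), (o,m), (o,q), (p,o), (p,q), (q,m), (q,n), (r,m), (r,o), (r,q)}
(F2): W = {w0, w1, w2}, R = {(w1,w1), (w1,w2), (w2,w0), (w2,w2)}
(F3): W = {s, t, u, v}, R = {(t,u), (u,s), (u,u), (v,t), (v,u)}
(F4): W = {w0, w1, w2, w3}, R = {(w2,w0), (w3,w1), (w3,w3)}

The schema corresponds to convergence: ∀x ∀y ∀z (Rxy ∧ Rxz → ∃w (Ryw ∧ Rzw)).
(F1): fails — Rmm and Rmp but m and p have no common successor.
(F2): fails — Rw2w0 and Rw2w0 but w0 and w0 have no common successor.
(F3): fails — Ruu and Rus but u and s have no common successor.
(F4): fails — Rw2w0 and Rw2w0 but w0 and w0 have no common successor.

none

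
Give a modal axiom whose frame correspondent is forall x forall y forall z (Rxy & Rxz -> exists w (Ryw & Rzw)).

A defining formula is ◇□p → □◇p (the .2 axiom).
Suppose ◇□p→□◇p is valid. Take Rxy, Rxz and set V(p)={w : Ryw}. Then □p at y so ◇□p at x, so □◇p at x, so ◇p at z, giving w with Rzw and Ryw.

◇□p → □◇p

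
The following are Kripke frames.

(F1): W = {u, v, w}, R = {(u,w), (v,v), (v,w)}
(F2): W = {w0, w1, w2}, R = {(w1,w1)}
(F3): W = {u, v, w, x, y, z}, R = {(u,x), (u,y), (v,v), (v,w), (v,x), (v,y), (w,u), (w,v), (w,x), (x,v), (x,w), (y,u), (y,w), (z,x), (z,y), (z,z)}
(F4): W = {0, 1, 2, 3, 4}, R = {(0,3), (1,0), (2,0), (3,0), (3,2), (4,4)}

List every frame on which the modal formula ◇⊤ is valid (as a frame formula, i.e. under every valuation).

(F3), (F4)

The schema corresponds to seriality: ∀x ∃y Rxy.
(F1): fails — world w has no successor.
(F2): fails — world w0 has no successor.
(F3): satisfies the condition.
(F4): satisfies the condition.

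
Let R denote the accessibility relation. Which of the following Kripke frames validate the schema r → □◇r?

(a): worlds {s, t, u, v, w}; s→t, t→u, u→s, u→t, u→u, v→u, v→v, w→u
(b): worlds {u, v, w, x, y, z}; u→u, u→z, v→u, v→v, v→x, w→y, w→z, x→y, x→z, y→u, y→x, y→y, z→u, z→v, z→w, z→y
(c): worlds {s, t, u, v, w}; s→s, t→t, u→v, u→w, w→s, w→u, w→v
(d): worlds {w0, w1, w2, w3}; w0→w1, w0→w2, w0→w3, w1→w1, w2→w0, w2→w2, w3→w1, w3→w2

The schema corresponds to symmetry: ∀x ∀y (Rxy → Ryx).
(a): fails — Rwu but not Ruw.
(b): fails — Rxz but not Rzx.
(c): fails — Ruv but not Rvu.
(d): fails — Rw3w1 but not Rw1w3.
Valid on no frame.

none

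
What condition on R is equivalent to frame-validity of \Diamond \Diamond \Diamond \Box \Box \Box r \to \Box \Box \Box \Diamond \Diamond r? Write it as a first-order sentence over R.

\forall x \forall y \forall z ((x R^3 y \wedge x R^3 z) \to \exists w (y R^3 w \wedge z R^2 w))

This is a Sahlqvist (Geach-type) schema ◇^3□^3r → □^3◇^2r.
First-order correspondent: \forall x \forall y \forall z ((x R^3 y \wedge x R^3 z) \to \exists w (y R^3 w \wedge z R^2 w)).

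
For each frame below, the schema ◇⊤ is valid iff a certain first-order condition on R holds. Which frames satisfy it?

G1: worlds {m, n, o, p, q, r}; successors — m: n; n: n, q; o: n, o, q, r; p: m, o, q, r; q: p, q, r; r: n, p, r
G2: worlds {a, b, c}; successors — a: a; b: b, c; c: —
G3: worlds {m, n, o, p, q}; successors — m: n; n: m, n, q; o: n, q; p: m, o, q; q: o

This is the axiom for seriality; its first-order frame correspondent is ∀x ∃y Rxy.
G1: ✓.
G2: fails — world c has no successor.
G3: ✓.
Valid on: G1, G3.

G1, G3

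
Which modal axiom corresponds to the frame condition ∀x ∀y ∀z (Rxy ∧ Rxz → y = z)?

A defining formula is ◇r → □r (the CD axiom).

◇r → □r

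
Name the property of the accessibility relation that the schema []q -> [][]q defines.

Suppose □q→□□q is valid. Take Rxy, Ryz and set V(q)={w : Rxw}. Then □q at x, so □□q at x, so □q at y, so q at z, i.e. Rxz.
Conversely, on a frame with transitivity the schema holds at every world under every valuation.
Frame condition: forall x forall y forall z (Rxy & Ryz -> Rxz).

transitivity: forall x forall y forall z (Rxy & Ryz -> Rxz)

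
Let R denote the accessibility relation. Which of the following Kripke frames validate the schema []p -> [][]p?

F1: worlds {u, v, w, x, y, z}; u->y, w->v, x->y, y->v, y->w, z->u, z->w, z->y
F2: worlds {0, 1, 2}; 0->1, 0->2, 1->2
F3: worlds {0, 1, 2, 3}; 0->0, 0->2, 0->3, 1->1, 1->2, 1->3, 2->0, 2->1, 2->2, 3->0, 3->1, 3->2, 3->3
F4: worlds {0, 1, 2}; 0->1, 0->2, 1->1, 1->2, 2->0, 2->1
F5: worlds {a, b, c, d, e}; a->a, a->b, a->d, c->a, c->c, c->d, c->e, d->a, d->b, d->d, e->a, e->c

F2

This is the axiom for transitivity; its first-order frame correspondent is forall x forall y forall z (Rxy & Ryz -> Rxz).
F1: fails — Rzy and Ryv but not Rzv.
F2: holds.
F3: fails — R02 and R21 but not R01.
F4: fails — R02 and R20 but not R00.
F5: fails — Rcd and Rdb but not Rcb.
Valid on: F2.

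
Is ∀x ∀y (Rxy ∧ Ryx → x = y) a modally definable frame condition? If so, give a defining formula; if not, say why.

If a class were modally definable it would be closed under surjective bounded morphisms (Goldblatt–Thomason).
The 4-cycle (worlds w0,w1,w2,w3 with w0→w1→w2→w3→w0) is antisymmetric. Sending even-indexed worlds to • and odd-indexed worlds to ∘ is a surjective bounded morphism onto the two-world frame with •↔∘, which is not antisymmetric.
So the class is not modally definable.

No — not modally definable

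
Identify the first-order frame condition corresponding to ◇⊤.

◇⊤ holds at w iff w has a successor, so frame-validity of ◇⊤ is exactly seriality. Equivalently via □p → ◇p:
Suppose □p→◇p is valid. At any x set V(p)=W. Then □p at x, so ◇p at x, so x has a successor.
Conversely, any frame satisfying ∀x ∃y Rxy validates the schema.
Frame condition: ∀x ∃y Rxy.

seriality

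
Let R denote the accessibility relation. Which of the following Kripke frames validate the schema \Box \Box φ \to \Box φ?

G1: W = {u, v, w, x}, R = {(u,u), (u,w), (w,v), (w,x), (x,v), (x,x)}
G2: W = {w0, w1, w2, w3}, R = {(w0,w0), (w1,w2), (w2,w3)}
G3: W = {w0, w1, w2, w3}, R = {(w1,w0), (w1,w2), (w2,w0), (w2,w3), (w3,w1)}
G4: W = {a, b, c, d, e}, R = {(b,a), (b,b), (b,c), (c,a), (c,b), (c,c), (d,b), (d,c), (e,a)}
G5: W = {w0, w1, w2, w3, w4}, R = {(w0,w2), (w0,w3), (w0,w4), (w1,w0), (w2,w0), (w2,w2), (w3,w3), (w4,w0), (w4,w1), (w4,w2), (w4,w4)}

This is the axiom for density; its first-order frame correspondent is \forall x \forall y (Rxy \to \exists z (Rxz \wedge Rzy)).
G1: satisfies the condition.
G2: fails — Rw1w2 but no z with Rw1z and Rzw2.
G3: fails — Rw1w2 but no z with Rw1z and Rzw2.
G4: fails — Rea but no z with Rez and Rza.
G5: fails — Rw1w0 but no z with Rw1z and Rzw0.

G1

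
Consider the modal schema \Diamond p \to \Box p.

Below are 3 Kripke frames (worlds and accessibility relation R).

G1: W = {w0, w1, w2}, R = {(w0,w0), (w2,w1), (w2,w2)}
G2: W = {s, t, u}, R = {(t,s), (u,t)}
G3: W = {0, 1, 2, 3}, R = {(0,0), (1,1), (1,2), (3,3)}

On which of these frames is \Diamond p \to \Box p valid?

G2

This is the axiom for partial functionality; its first-order frame correspondent is \forall x \forall y \forall z (Rxy \wedge Rxz \to y = z).
G1: fails — w2 sees both w1 and w2.
G2: ✓.
G3: fails — 1 sees both 1 and 2.
Valid on: G2.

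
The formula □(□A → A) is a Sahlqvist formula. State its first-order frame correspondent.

shift-reflexivity

Suppose □(□A→A) is valid. Take Rxy and set V(A)={w : Ryw}. Then at y, □A holds; since □(□A→A) at x, □A→A at y, so A at y, i.e. Ryy.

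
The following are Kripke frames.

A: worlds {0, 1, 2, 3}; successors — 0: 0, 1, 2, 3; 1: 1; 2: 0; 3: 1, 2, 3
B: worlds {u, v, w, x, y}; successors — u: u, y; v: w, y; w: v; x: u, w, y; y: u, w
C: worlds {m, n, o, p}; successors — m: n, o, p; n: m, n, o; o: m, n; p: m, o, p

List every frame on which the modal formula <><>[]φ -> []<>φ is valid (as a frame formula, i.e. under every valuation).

C

Frame correspondent (Sahlqvist): forall x forall y forall z ((x R^2 y & xRz) -> exists w (yRw & zRw)) — i.e. a generalized confluence (Geach) condition.
A: fails — 0R²1, 0R2 but no w with 1Rw and 2Rw.
B: fails — uR²w, uRu but no t with wRt and uRt.
C: satisfies the condition.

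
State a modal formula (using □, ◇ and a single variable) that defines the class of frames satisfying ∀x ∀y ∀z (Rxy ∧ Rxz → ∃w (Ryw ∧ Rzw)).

The condition is convergence. The .2 schema ◇□r → □◇r defines it.
Suppose ◇□r→□◇r is valid. Take Rxy, Rxz and set V(r)={w : Ryw}. Then □r at y so ◇□r at x, so □◇r at x, so ◇r at z, giving w with Rzw and Ryw.

◇□r → □◇r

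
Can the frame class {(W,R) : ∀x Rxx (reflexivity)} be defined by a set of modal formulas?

Yes, by □q → q

The condition is reflexivity. A defining modal formula is □q → q.
Suppose □q→q is valid. At any x set V(q)={w : Rxw}. Then □q holds at x, so q holds at x, i.e. Rxx.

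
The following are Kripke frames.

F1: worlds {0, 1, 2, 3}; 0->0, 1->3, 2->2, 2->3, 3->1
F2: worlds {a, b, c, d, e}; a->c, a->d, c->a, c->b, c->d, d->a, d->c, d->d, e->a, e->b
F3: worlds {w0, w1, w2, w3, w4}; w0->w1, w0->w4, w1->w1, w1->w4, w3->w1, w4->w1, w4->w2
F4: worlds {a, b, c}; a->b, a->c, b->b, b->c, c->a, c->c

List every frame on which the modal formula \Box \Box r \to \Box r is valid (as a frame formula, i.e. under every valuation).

The schema corresponds to density: \forall x \forall y (Rxy \to \exists z (Rxz \wedge Rzy)).
F1: fails — R31 but no z with R3z and Rz1.
F2: fails — Reb but no z with Rez and Rzb.
F3: fails — Rw4w2 but no z with Rw4z and Rzw2.
F4: satisfies the condition.

F4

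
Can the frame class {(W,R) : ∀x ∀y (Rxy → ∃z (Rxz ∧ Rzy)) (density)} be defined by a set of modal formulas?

Yes, by □□p → □p

Yes: it is density, defined by the C4 schema □□p → □p.
Suppose □□p→□p is valid. Take Rxy and set V(p)={w : xR²w}. Then □□p at x, so □p at x, so p at y, i.e. ∃z(Rxz∧Rzy).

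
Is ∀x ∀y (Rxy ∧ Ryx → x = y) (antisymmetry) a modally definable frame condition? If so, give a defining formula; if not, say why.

If a class were modally definable it would be closed under surjective bounded morphisms (Goldblatt–Thomason).
The 8-cycle (worlds 0,1,2,3,4,5,6,7 with 0→1→2→3→4→5→6→7→0) is antisymmetric. Sending even-indexed worlds to s and odd-indexed worlds to t is a surjective bounded morphism onto the two-world frame with s↔t, which is not antisymmetric.
So no modal formula (or set of formulas) defines exactly the antisymmetric frames.

No — not modally definable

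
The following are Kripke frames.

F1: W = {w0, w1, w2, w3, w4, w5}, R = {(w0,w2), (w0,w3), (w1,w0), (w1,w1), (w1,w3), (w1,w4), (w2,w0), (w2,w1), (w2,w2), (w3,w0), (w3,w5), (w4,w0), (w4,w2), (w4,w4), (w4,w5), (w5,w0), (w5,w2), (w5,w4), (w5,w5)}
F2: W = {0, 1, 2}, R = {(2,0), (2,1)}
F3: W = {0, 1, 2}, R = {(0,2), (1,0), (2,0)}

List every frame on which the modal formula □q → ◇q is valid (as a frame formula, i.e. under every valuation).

This is the axiom for seriality; its first-order frame correspondent is ∀x ∃y Rxy.
F1: ✓.
F2: fails — world 0 has no successor.
F3: ✓.
Valid on: F1, F3.

F1, F3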